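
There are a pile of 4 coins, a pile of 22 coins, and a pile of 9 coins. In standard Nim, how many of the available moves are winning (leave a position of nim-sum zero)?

1

Nim-sum: 4 XOR 22 XOR 9 = 27.
The overall nim-sum is X = 27. A pile of size p has a winning move iff p XOR X < p (reduce it to p XOR X).
  4: 4 XOR 27 = 31 ≥ 4 — no move.
  22: 22 XOR 27 = 13 < 22 — winning move (to 13).
  9: 9 XOR 27 = 18 ≥ 9 — no move.
That gives 1 winning move.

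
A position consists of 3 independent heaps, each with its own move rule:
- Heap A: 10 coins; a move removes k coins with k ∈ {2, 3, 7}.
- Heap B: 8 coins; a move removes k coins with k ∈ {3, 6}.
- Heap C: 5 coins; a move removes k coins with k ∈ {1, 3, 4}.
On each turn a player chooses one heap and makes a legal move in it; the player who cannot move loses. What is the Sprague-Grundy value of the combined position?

1

Build the Grundy sequence for heap A with g(k) = mex{g(k−s) : s ∈ {2, 3, 7}, s ≤ k}:
g(0) = mex{} = 0
g(1) = mex{} = 0
g(2) = mex{0} = 1
g(3) = mex{0} = 1
g(4) = mex{0,1} = 2
g(5) = mex{1} = 0
g(6) = mex{1,2} = 0
g(7) = mex{0,2} = 1
g(8) = mex{0} = 1
g(9) = mex{0,1} = 2
g(10) = mex{1} = 0
So g(10) = 0.
Build the Grundy sequence for heap B with g(k) = mex{g(k−s) : s ∈ {3, 6}, s ≤ k}:
g(0) = mex{} = 0
g(1) = mex{} = 0
g(2) = mex{} = 0
g(3) = mex{0} = 1
g(4) = mex{0} = 1
g(5) = mex{0} = 1
g(6) = mex{0,1} = 2
g(7) = mex{0,1} = 2
g(8) = mex{0,1} = 2
So g(8) = 2.
For heap C, compute g(0), g(1), … with moves {1, 3, 4}:
k:     0  1  2  3  4  5
g(k):  0  1  0  1  2  3
So g(5) = 3.
The value of a disjunctive sum is the nim-sum of the parts.
Combined value = 0 ⊕ 2 ⊕ 3 = 1.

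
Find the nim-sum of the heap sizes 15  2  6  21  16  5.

11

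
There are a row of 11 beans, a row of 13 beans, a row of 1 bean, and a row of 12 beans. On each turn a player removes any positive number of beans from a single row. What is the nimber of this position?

11

Nim-sum: 11 ^ 13 ^ 1 ^ 12 = 11.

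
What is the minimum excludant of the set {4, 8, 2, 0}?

0 is in the set but 1 is not, so the mex is 1.

1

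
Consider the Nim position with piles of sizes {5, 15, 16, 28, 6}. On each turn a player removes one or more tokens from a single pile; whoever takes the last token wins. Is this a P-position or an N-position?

P-position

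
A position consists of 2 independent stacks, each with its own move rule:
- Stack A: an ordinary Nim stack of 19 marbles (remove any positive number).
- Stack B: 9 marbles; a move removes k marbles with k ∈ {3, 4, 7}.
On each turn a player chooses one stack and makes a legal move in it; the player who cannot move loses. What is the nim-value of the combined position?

Stack A is a plain Nim stack of size 19, so its Grundy value is 19.
Grundy values for stack B (subtraction set {3, 4, 7}):
g(0) = mex{} = 0
g(1) = mex{} = 0
g(2) = mex{} = 0
g(3) = mex{0} = 1
g(4) = mex{0} = 1
g(5) = mex{0} = 1
g(6) = mex{0,1} = 2
g(7) = mex{0,1} = 2
g(8) = mex{0,1} = 2
g(9) = mex{0,1,2} = 3
So g(9) = 3.
The value of a disjunctive sum is the nim-sum of the parts.
Combined value = 19 XOR 3 = 16.

16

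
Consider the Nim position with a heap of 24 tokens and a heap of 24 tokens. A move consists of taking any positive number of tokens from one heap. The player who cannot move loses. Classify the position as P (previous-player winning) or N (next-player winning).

P-position

Nim-sum: 24 XOR 24 = 0.
The nim-sum is 0, so this is a P-position: the player to move is in a losing position under optimal play.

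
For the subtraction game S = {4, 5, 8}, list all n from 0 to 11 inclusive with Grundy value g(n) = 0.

Compute g(0), g(1), … for moves {4, 5, 8}:
k:     0  1  2  3  4  5  6  7  8  9 10 11
g(k):  0  0  0  0  1  1  1  1  2  2  2  2
The P-positions (g = 0) in 0..11 are 0, 1, 2, 3.

0, 1, 2, 3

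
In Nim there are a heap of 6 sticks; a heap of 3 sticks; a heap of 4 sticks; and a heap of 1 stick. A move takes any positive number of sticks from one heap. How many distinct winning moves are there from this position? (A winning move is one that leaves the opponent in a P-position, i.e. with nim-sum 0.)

Bitwise XOR of the heap sizes:
  110  (6)
  011  (3)
  100  (4)
  001  (1)
  ---
  000  (0)
The nim-sum is already 0, so every move leaves a nonzero nim-sum — there are no winning moves.

0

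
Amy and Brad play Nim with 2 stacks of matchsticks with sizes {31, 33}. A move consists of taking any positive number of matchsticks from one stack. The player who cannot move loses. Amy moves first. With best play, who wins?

In binary:
  011111  (31)
  100001  (33)
  ------
  111110  (62)
The nim-sum is 62 ≠ 0, so this is an N-position: the player to move can win; Amy has a winning move.

Amy wins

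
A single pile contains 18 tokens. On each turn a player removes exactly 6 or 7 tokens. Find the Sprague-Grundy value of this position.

0

Grundy values for subtraction set {6, 7}:
k:     0  1  2  3  4  5  6  7  8  9 10 11 12 13 14 15 16 17 18
g(k):  0  0  0  0  0  0  1  1  1  1  1  1  2  0  0  0  0  0  0
So g(18) = 0.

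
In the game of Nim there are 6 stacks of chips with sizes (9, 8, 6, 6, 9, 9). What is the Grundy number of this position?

1

Bitwise XOR of the heap sizes:
  1001  (9)
  1000  (8)
  0110  (6)
  0110  (6)
  1001  (9)
  1001  (9)
  ----
  0001  (1)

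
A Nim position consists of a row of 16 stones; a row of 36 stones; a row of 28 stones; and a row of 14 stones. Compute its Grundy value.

38

In binary:
  010000  (16)
  100100  (36)
  011100  (28)
  001110  (14)
  ------
  100110  (38)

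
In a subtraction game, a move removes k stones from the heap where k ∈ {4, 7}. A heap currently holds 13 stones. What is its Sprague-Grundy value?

0

Grundy values for subtraction set {4, 7}:
g(0) = mex{} = 0
g(1) = mex{} = 0
g(2) = mex{} = 0
g(3) = mex{} = 0
g(4) = mex{0} = 1
g(5) = mex{0} = 1
g(6) = mex{0} = 1
g(7) = mex{0} = 1
g(8) = mex{0,1} = 2
g(9) = mex{0,1} = 2
g(10) = mex{0,1} = 2
g(11) = mex{1} = 0
g(12) = mex{1,2} = 0
g(13) = mex{1,2} = 0
So g(13) = 0.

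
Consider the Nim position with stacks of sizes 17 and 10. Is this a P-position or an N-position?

N-position

Bitwise XOR of the heap sizes:
  10001  (17)
  01010  (10)
  -----
  11011  (27)
The nim-sum is 27 ≠ 0, so this is an N-position: the player to move can win.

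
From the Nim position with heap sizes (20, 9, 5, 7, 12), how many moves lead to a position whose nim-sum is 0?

Nim-sum: 20 ⊕ 9 ⊕ 5 ⊕ 7 ⊕ 12 = 19.
The overall nim-sum is X = 19. A heap of size p has a winning move iff p XOR X < p (reduce it to p XOR X).
  20: 20 XOR 19 = 7 < 20 — winning move (to 7).
  9: 9 XOR 19 = 26 ≥ 9 — no move.
  5: 5 XOR 19 = 22 ≥ 5 — no move.
  7: 7 XOR 19 = 20 ≥ 7 — no move.
  12: 12 XOR 19 = 31 ≥ 12 — no move.
That gives 1 winning move.

1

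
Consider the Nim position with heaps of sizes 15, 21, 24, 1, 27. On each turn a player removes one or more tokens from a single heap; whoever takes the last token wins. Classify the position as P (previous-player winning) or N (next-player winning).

Nim-sum: 15 ^ 21 ^ 24 ^ 1 ^ 27 = 24.
The nim-sum is 24 ≠ 0, so this is an N-position: the player to move can win.

N-position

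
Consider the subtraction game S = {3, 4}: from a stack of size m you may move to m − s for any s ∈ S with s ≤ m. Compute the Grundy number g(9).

0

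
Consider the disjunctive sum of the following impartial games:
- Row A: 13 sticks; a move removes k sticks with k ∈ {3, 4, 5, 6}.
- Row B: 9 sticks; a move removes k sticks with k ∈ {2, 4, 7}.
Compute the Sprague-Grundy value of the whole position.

1

Grundy values for row A (subtraction set {3, 4, 5, 6}):
g(0) = mex{} = 0
g(1) = mex{} = 0
g(2) = mex{} = 0
g(3) = mex{0} = 1
g(4) = mex{0} = 1
g(5) = mex{0} = 1
g(6) = mex{0,1} = 2
g(7) = mex{0,1} = 2
g(8) = mex{0,1} = 2
g(9) = mex{1,2} = 0
g(10) = mex{1,2} = 0
g(11) = mex{1,2} = 0
g(12) = mex{0,2} = 1
g(13) = mex{0,2} = 1
So g(13) = 1.
Grundy values for row B (subtraction set {2, 4, 7}):
g(0) = mex{} = 0
g(1) = mex{} = 0
g(2) = mex{0} = 1
g(3) = mex{0} = 1
g(4) = mex{0,1} = 2
g(5) = mex{0,1} = 2
g(6) = mex{1,2} = 0
g(7) = mex{0,1,2} = 3
g(8) = mex{0,2} = 1
g(9) = mex{1,2,3} = 0
So g(9) = 0.
The value of a disjunctive sum is the nim-sum of the parts.
Combined value = 1 ⊕ 0 = 1.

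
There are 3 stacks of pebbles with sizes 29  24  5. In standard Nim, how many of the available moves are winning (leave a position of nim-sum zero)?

Compute the nim-sum pairwise:
29 XOR 24 = 5
5 XOR 5 = 0
The nim-sum is already 0, so every move leaves a nonzero nim-sum — there are no winning moves.

0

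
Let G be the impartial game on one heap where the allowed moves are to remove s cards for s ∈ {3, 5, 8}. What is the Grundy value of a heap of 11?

0

Build the Grundy sequence with g(k) = mex{g(k−s) : s ∈ {3, 5, 8}, s ≤ k}:
g(0) = mex{} = 0
g(1) = mex{} = 0
g(2) = mex{} = 0
g(3) = mex{0} = 1
g(4) = mex{0} = 1
g(5) = mex{0} = 1
g(6) = mex{0,1} = 2
g(7) = mex{0,1} = 2
g(8) = mex{0,1} = 2
g(9) = mex{0,1,2} = 3
g(10) = mex{0,1,2} = 3
g(11) = mex{1,2} = 0
So g(11) = 0.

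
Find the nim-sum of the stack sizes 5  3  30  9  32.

49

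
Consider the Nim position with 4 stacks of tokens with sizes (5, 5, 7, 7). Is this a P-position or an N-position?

Nim-sum: 5 XOR 5 XOR 7 XOR 7 = 0.
The nim-sum is 0, so this is a P-position: the player to move is in a losing position under optimal play.

P-position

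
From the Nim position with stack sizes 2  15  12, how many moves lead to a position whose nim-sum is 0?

Nim-sum: 2 XOR 15 XOR 12 = 1.
The overall nim-sum is X = 1. A stack of size p has a winning move iff p XOR X < p (reduce it to p XOR X).
  2: 2 XOR 1 = 3 ≥ 2 — no move.
  15: 15 XOR 1 = 14 < 15 — winning move (to 14).
  12: 12 XOR 1 = 13 ≥ 12 — no move.
That gives 1 winning move.

1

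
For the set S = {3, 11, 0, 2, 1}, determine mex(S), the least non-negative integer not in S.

4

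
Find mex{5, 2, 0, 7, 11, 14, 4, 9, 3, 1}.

The values 0, 1, 2, 3, 4, 5 are all present; 6 is the first non-negative integer missing from the set.

6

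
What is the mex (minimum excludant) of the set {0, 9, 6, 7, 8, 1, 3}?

The values 0, 1 are all present; 2 is the first non-negative integer missing from the set.

2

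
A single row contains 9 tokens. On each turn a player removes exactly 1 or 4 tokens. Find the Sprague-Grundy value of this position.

2

Build the Grundy sequence with g(k) = mex{g(k−s) : s ∈ {1, 4}, s ≤ k}:
g(0) = mex{} = 0
g(1) = mex{0} = 1
g(2) = mex{1} = 0
g(3) = mex{0} = 1
g(4) = mex{0,1} = 2
g(5) = mex{1,2} = 0
g(6) = mex{0} = 1
g(7) = mex{1} = 0
g(8) = mex{0,2} = 1
g(9) = mex{0,1} = 2
So g(9) = 2.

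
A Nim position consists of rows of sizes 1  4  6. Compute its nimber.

Nim-sum: 1 ^ 4 ^ 6 = 3.

3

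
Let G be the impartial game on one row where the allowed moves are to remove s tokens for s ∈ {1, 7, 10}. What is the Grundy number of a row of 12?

2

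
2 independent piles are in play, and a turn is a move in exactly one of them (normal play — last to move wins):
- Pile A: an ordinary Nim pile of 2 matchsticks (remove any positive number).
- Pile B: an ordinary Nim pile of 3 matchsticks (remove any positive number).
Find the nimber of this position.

1

Pile A is a plain Nim pile of size 2, so its Grundy value is 2.
Pile B is a plain Nim pile of size 3, so its Grundy value is 3.
The value of a disjunctive sum is the nim-sum of the parts.
Combined value = 2 XOR 3 = 1.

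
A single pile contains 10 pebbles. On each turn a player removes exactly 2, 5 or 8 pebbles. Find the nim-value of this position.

Grundy values for subtraction set {2, 5, 8}:
k:     0  1  2  3  4  5  6  7  8  9 10
g(k):  0  0  1  1  0  2  1  0  2  1  0
So g(10) = 0.

0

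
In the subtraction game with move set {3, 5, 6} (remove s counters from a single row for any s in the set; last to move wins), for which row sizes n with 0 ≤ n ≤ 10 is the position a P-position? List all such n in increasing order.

0, 1, 2, 9, 10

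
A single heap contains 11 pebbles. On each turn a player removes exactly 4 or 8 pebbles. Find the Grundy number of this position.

2

Build the Grundy sequence with g(k) = mex{g(k−s) : s ∈ {4, 8}, s ≤ k}:
g(0) = mex{} = 0
g(1) = mex{} = 0
g(2) = mex{} = 0
g(3) = mex{} = 0
g(4) = mex{0} = 1
g(5) = mex{0} = 1
g(6) = mex{0} = 1
g(7) = mex{0} = 1
g(8) = mex{0,1} = 2
g(9) = mex{0,1} = 2
g(10) = mex{0,1} = 2
g(11) = mex{0,1} = 2
So g(11) = 2.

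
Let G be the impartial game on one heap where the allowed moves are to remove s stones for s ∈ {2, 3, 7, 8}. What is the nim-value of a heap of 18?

Grundy values for subtraction set {2, 3, 7, 8}:
k:     0  1  2  3  4  5  6  7  8  9 10 11 12 13 14 15 16 17 18
g(k):  0  0  1  1  2  0  0  1  1  2  0  0  1  1  2  0  0  1  1
So g(18) = 1.

1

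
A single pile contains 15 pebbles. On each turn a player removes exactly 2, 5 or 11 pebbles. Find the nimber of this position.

2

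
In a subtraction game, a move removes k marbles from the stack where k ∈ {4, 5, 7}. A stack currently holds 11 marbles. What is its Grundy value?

Build the Grundy sequence with g(k) = mex{g(k−s) : s ∈ {4, 5, 7}, s ≤ k}:
g(0) = mex{} = 0
g(1) = mex{} = 0
g(2) = mex{} = 0
g(3) = mex{} = 0
g(4) = mex{0} = 1
g(5) = mex{0} = 1
g(6) = mex{0} = 1
g(7) = mex{0} = 1
g(8) = mex{0,1} = 2
g(9) = mex{0,1} = 2
g(10) = mex{0,1} = 2
g(11) = mex{1} = 0
So g(11) = 0.

0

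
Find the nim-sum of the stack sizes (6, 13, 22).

29

Nim-sum: 6 ⊕ 13 ⊕ 22 = 29.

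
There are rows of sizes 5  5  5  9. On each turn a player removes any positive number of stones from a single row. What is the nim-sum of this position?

12

Bitwise XOR of the heap sizes:
  0101  (5)
  0101  (5)
  0101  (5)
  1001  (9)
  ----
  1100  (12)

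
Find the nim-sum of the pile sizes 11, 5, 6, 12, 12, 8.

Compute the nim-sum pairwise:
11 ⊕ 5 = 14
14 ⊕ 6 = 8
8 ⊕ 12 = 4
4 ⊕ 12 = 8
8 ⊕ 8 = 0

0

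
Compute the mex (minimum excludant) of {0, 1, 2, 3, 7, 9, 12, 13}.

4

The values 0, 1, 2, 3 are all present; 4 is the first non-negative integer missing from the set.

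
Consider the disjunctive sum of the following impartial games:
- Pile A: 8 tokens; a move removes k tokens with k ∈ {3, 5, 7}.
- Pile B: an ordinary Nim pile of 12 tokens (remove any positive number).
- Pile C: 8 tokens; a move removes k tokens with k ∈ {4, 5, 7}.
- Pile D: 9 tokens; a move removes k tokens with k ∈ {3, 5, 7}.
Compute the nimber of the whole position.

For pile A, compute g(0), g(1), … with moves {3, 5, 7}:
g(0) = mex{} = 0
g(1) = mex{} = 0
g(2) = mex{} = 0
g(3) = mex{0} = 1
g(4) = mex{0} = 1
g(5) = mex{0} = 1
g(6) = mex{0,1} = 2
g(7) = mex{0,1} = 2
g(8) = mex{0,1} = 2
So g(8) = 2.
Pile B is a plain Nim pile of size 12, so its Grundy value is 12.
For pile C, compute g(0), g(1), … with moves {4, 5, 7}:
g(0) = mex{} = 0
g(1) = mex{} = 0
g(2) = mex{} = 0
g(3) = mex{} = 0
g(4) = mex{0} = 1
g(5) = mex{0} = 1
g(6) = mex{0} = 1
g(7) = mex{0} = 1
g(8) = mex{0,1} = 2
So g(8) = 2.
Grundy values for pile D (subtraction set {3, 5, 7}):
g(0) = mex{} = 0
g(1) = mex{} = 0
g(2) = mex{} = 0
g(3) = mex{0} = 1
g(4) = mex{0} = 1
g(5) = mex{0} = 1
g(6) = mex{0,1} = 2
g(7) = mex{0,1} = 2
g(8) = mex{0,1} = 2
g(9) = mex{0,1,2} = 3
So g(9) = 3.
The value of a disjunctive sum is the nim-sum of the parts.
Combined value = 2 ⊕ 12 ⊕ 2 ⊕ 3 = 15.

15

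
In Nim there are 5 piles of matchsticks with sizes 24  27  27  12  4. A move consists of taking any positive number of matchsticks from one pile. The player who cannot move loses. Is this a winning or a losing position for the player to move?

Winning position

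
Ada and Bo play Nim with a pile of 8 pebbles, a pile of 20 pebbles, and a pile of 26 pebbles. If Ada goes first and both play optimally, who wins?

Ada wins

Nim-sum: 8 ⊕ 20 ⊕ 26 = 6.
The nim-sum is 6 ≠ 0, so this is an N-position: the player to move can win; Ada has a winning move.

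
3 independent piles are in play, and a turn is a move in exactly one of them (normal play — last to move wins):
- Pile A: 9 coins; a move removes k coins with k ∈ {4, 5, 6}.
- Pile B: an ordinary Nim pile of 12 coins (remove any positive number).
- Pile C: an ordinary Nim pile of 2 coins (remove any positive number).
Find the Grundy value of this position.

For pile A, compute g(0), g(1), … with moves {4, 5, 6}:
k:     0  1  2  3  4  5  6  7  8  9
g(k):  0  0  0  0  1  1  1  1  2  2
So g(9) = 2.
Pile B is a plain Nim pile of size 12, so its Grundy value is 12.
Pile C is a plain Nim pile of size 2, so its Grundy value is 2.
The value of a disjunctive sum is the nim-sum of the parts.
Combined value = 2 ⊕ 12 ⊕ 2 = 12.

12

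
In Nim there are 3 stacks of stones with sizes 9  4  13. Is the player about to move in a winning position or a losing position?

Losing position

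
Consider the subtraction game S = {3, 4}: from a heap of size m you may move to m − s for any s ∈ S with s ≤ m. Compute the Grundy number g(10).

1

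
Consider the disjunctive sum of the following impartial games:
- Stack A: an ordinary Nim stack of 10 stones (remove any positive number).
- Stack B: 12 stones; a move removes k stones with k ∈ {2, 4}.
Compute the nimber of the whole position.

10

Stack A is a plain Nim stack of size 10, so its Grundy value is 10.
Grundy values for stack B (subtraction set {2, 4}):
g(0) = mex{} = 0
g(1) = mex{} = 0
g(2) = mex{0} = 1
g(3) = mex{0} = 1
g(4) = mex{0,1} = 2
g(5) = mex{0,1} = 2
g(6) = mex{1,2} = 0
g(7) = mex{1,2} = 0
g(8) = mex{0,2} = 1
g(9) = mex{0,2} = 1
g(10) = mex{0,1} = 2
g(11) = mex{0,1} = 2
g(12) = mex{1,2} = 0
So g(12) = 0.
By the Sprague-Grundy theorem, the Grundy value of a sum of independent games is the XOR of the component values.
Combined value = 10 XOR 0 = 10.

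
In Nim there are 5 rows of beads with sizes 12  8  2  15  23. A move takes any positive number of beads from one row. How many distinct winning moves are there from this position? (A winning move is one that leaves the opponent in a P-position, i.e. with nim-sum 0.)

1

Nim-sum: 12 XOR 8 XOR 2 XOR 15 XOR 23 = 30.
The overall nim-sum is X = 30. A row of size p has a winning move iff p XOR X < p (reduce it to p XOR X).
  12: 12 XOR 30 = 18 ≥ 12 — no move.
  8: 8 XOR 30 = 22 ≥ 8 — no move.
  2: 2 XOR 30 = 28 ≥ 2 — no move.
  15: 15 XOR 30 = 17 ≥ 15 — no move.
  23: 23 XOR 30 = 9 < 23 — winning move (to 9).
That gives 1 winning move.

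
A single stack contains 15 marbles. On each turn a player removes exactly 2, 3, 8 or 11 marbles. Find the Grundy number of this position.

0

Build the Grundy sequence with g(k) = mex{g(k−s) : s ∈ {2, 3, 8, 11}, s ≤ k}:
k:     0  1  2  3  4  5  6  7  8  9 10 11 12 13 14 15
g(k):  0  0  1  1  2  0  0  1  1  2  0  3  1  2  2  0
So g(15) = 0.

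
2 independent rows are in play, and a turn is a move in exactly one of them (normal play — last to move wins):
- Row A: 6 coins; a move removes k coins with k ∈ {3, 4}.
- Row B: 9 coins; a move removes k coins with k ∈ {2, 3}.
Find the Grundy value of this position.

0

Grundy values for row A (subtraction set {3, 4}):
g(0) = mex{} = 0
g(1) = mex{} = 0
g(2) = mex{} = 0
g(3) = mex{0} = 1
g(4) = mex{0} = 1
g(5) = mex{0} = 1
g(6) = mex{0,1} = 2
So g(6) = 2.
For row B, compute g(0), g(1), … with moves {2, 3}:
g(0) = mex{} = 0
g(1) = mex{} = 0
g(2) = mex{0} = 1
g(3) = mex{0} = 1
g(4) = mex{0,1} = 2
g(5) = mex{1} = 0
g(6) = mex{1,2} = 0
g(7) = mex{0,2} = 1
g(8) = mex{0} = 1
g(9) = mex{0,1} = 2
So g(9) = 2.
By the Sprague-Grundy theorem, the Grundy value of a sum of independent games is the XOR of the component values.
Combined value = 2 XOR 2 = 0.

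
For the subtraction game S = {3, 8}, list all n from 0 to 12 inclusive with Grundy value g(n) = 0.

0, 1, 2, 6, 7, 11, 12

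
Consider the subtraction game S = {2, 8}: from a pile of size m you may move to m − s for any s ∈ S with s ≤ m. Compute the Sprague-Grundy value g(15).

0

Compute g(0), g(1), … for moves {2, 8}:
k:     0  1  2  3  4  5  6  7  8  9 10 11 12 13 14 15
g(k):  0  0  1  1  0  0  1  1  2  2  0  0  1  1  0  0
So g(15) = 0.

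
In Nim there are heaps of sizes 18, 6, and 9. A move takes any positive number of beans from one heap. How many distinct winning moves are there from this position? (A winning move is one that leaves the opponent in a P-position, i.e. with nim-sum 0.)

Compute the nim-sum pairwise:
18 ^ 6 = 20
20 ^ 9 = 29
The overall nim-sum is X = 29. A heap of size p has a winning move iff p XOR X < p (reduce it to p XOR X).
  18: 18 XOR 29 = 15 < 18 — winning move (to 15).
  6: 6 XOR 29 = 27 ≥ 6 — no move.
  9: 9 XOR 29 = 20 ≥ 9 — no move.
That gives 1 winning move.

1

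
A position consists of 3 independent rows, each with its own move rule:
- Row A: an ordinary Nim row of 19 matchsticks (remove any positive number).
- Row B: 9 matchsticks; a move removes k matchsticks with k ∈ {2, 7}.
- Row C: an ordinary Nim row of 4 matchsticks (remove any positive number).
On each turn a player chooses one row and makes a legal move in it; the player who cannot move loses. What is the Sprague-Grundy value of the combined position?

23

Row A is a plain Nim row of size 19, so its Grundy value is 19.
For row B, compute g(0), g(1), … with moves {2, 7}:
g(0) = mex{} = 0
g(1) = mex{} = 0
g(2) = mex{0} = 1
g(3) = mex{0} = 1
g(4) = mex{1} = 0
g(5) = mex{1} = 0
g(6) = mex{0} = 1
g(7) = mex{0} = 1
g(8) = mex{0,1} = 2
g(9) = mex{1} = 0
So g(9) = 0.
Row C is a plain Nim row of size 4, so its Grundy value is 4.
The value of a disjunctive sum is the nim-sum of the parts.
Combined value = 19 XOR 0 XOR 4 = 23.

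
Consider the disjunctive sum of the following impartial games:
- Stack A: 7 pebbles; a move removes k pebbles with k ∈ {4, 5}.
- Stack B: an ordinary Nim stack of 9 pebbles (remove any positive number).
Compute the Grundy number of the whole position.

8

Grundy values for stack A (subtraction set {4, 5}):
g(0) = mex{} = 0
g(1) = mex{} = 0
g(2) = mex{} = 0
g(3) = mex{} = 0
g(4) = mex{0} = 1
g(5) = mex{0} = 1
g(6) = mex{0} = 1
g(7) = mex{0} = 1
So g(7) = 1.
Stack B is a plain Nim stack of size 9, so its Grundy value is 9.
The value of a disjunctive sum is the nim-sum of the parts.
Combined value = 1 ⊕ 9 = 8.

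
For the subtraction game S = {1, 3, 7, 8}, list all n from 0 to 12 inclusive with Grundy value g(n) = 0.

0, 2, 4, 6

Build the Grundy sequence with g(k) = mex{g(k−s) : s ∈ {1, 3, 7, 8}, s ≤ k}:
g(0) = mex{} = 0
g(1) = mex{0} = 1
g(2) = mex{1} = 0
g(3) = mex{0} = 1
g(4) = mex{1} = 0
g(5) = mex{0} = 1
g(6) = mex{1} = 0
g(7) = mex{0} = 1
g(8) = mex{0,1} = 2
g(9) = mex{0,1,2} = 3
g(10) = mex{0,1,3} = 2
g(11) = mex{0,1,2} = 3
g(12) = mex{0,1,3} = 2
The P-positions (g = 0) in 0..12 are 0, 2, 4, 6.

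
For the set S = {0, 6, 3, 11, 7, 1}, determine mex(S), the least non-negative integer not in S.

2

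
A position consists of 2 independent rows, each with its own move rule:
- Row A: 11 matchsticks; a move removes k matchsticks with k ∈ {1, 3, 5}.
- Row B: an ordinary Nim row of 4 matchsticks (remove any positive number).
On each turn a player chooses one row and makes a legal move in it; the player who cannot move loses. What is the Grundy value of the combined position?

Grundy values for row A (subtraction set {1, 3, 5}):
g(0) = mex{} = 0
g(1) = mex{0} = 1
g(2) = mex{1} = 0
g(3) = mex{0} = 1
g(4) = mex{1} = 0
g(5) = mex{0} = 1
g(6) = mex{1} = 0
g(7) = mex{0} = 1
g(8) = mex{1} = 0
g(9) = mex{0} = 1
g(10) = mex{1} = 0
g(11) = mex{0} = 1
So g(11) = 1.
Row B is a plain Nim row of size 4, so its Grundy value is 4.
The value of a disjunctive sum is the nim-sum of the parts.
Combined value = 1 XOR 4 = 5.

5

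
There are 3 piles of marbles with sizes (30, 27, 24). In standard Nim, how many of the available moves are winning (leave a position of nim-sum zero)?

Compute the nim-sum pairwise:
30 ⊕ 27 = 5
5 ⊕ 24 = 29
The overall nim-sum is X = 29. A pile of size p has a winning move iff p XOR X < p (reduce it to p XOR X).
  30: 30 XOR 29 = 3 < 30 — winning move (to 3).
  27: 27 XOR 29 = 6 < 27 — winning move (to 6).
  24: 24 XOR 29 = 5 < 24 — winning move (to 5).
That gives 3 winning moves.

3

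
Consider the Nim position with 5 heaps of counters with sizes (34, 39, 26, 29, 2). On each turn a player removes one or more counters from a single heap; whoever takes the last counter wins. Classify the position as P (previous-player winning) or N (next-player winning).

P-position

Compute the nim-sum pairwise:
34 ^ 39 = 5
5 ^ 26 = 31
31 ^ 29 = 2
2 ^ 2 = 0
The nim-sum is 0, so this is a P-position: the player to move is in a losing position under optimal play.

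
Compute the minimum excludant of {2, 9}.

0 is not in the set, so the mex is 0.

0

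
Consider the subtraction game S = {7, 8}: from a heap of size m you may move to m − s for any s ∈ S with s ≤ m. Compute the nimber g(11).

1

Grundy values for subtraction set {7, 8}:
g(0) = mex{} = 0
g(1) = mex{} = 0
g(2) = mex{} = 0
g(3) = mex{} = 0
g(4) = mex{} = 0
g(5) = mex{} = 0
g(6) = mex{} = 0
g(7) = mex{0} = 1
g(8) = mex{0} = 1
g(9) = mex{0} = 1
g(10) = mex{0} = 1
g(11) = mex{0} = 1
So g(11) = 1.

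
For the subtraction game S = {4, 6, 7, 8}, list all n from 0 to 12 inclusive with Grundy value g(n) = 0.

0, 1, 2, 3, 12

Build the Grundy sequence with g(k) = mex{g(k−s) : s ∈ {4, 6, 7, 8}, s ≤ k}:
g(0) = mex{} = 0
g(1) = mex{} = 0
g(2) = mex{} = 0
g(3) = mex{} = 0
g(4) = mex{0} = 1
g(5) = mex{0} = 1
g(6) = mex{0} = 1
g(7) = mex{0} = 1
g(8) = mex{0,1} = 2
g(9) = mex{0,1} = 2
g(10) = mex{0,1} = 2
g(11) = mex{0,1} = 2
g(12) = mex{1,2} = 0
The P-positions (g = 0) in 0..12 are 0, 1, 2, 3, 12.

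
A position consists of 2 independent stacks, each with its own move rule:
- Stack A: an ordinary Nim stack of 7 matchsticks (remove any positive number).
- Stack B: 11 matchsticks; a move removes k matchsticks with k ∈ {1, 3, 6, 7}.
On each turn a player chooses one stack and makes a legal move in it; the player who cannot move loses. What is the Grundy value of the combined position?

4

Stack A is a plain Nim stack of size 7, so its Grundy value is 7.
Build the Grundy sequence for stack B with g(k) = mex{g(k−s) : s ∈ {1, 3, 6, 7}, s ≤ k}:
g(0) = mex{} = 0
g(1) = mex{0} = 1
g(2) = mex{1} = 0
g(3) = mex{0} = 1
g(4) = mex{1} = 0
g(5) = mex{0} = 1
g(6) = mex{0,1} = 2
g(7) = mex{0,1,2} = 3
g(8) = mex{0,1,3} = 2
g(9) = mex{0,1,2} = 3
g(10) = mex{0,1,3} = 2
g(11) = mex{0,1,2} = 3
So g(11) = 3.
By the Sprague-Grundy theorem, the Grundy value of a sum of independent games is the XOR of the component values.
Combined value = 7 ⊕ 3 = 4.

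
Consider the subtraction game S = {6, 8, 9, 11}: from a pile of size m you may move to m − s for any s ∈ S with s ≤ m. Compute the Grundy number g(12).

Build the Grundy sequence with g(k) = mex{g(k−s) : s ∈ {6, 8, 9, 11}, s ≤ k}:
k:     0  1  2  3  4  5  6  7  8  9 10 11 12
g(k):  0  0  0  0  0  0  1  1  1  1  1  1  2
So g(12) = 2.

2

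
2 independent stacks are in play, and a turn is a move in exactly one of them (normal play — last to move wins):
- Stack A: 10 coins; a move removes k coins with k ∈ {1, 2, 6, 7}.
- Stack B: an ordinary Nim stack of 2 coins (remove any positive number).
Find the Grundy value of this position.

Build the Grundy sequence for stack A with g(k) = mex{g(k−s) : s ∈ {1, 2, 6, 7}, s ≤ k}:
k:     0  1  2  3  4  5  6  7  8  9 10
g(k):  0  1  2  0  1  2  3  4  0  1  2
So g(10) = 2.
Stack B is a plain Nim stack of size 2, so its Grundy value is 2.
The value of a disjunctive sum is the nim-sum of the parts.
Combined value = 2 ⊕ 2 = 0.

0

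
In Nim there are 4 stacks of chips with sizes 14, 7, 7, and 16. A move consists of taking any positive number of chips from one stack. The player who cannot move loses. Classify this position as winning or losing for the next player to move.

Nim-sum: 14 XOR 7 XOR 7 XOR 16 = 30.
The nim-sum is 30 ≠ 0, so this is an N-position: the player to move can win.

Winning position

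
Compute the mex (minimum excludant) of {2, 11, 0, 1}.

3

The values 0, 1, 2 are all present; 3 is the first non-negative integer missing from the set.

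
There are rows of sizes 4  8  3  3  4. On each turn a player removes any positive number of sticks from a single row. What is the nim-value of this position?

8

Write each in binary and XOR column by column:
  0100  (4)
  1000  (8)
  0011  (3)
  0011  (3)
  0100  (4)
  ----
  1000  (8)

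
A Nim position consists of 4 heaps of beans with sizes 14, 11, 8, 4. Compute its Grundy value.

9

Compute the nim-sum pairwise:
14 XOR 11 = 5
5 XOR 8 = 13
13 XOR 4 = 9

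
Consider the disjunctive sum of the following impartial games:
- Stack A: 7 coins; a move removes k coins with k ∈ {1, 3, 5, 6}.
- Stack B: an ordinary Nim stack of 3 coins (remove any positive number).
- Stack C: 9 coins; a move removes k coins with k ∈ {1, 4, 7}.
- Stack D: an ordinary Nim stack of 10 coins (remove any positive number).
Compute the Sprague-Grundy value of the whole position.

Grundy values for stack A (subtraction set {1, 3, 5, 6}):
k:     0  1  2  3  4  5  6  7
g(k):  0  1  0  1  0  1  2  3
So g(7) = 3.
Stack B is a plain Nim stack of size 3, so its Grundy value is 3.
Build the Grundy sequence for stack C with g(k) = mex{g(k−s) : s ∈ {1, 4, 7}, s ≤ k}:
k:     0  1  2  3  4  5  6  7  8  9
g(k):  0  1  0  1  2  0  1  2  0  1
So g(9) = 1.
Stack D is a plain Nim stack of size 10, so its Grundy value is 10.
The value of a disjunctive sum is the nim-sum of the parts.
Combined value = 3 XOR 3 XOR 1 XOR 10 = 11.

11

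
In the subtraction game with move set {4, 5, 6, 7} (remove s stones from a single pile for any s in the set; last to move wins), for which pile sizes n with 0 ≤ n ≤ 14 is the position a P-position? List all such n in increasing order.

0, 1, 2, 3, 11, 12, 13, 14

Build the Grundy sequence with g(k) = mex{g(k−s) : s ∈ {4, 5, 6, 7}, s ≤ k}:
g(0) = mex{} = 0
g(1) = mex{} = 0
g(2) = mex{} = 0
g(3) = mex{} = 0
g(4) = mex{0} = 1
g(5) = mex{0} = 1
g(6) = mex{0} = 1
g(7) = mex{0} = 1
g(8) = mex{0,1} = 2
g(9) = mex{0,1} = 2
g(10) = mex{0,1} = 2
g(11) = mex{1} = 0
g(12) = mex{1,2} = 0
g(13) = mex{1,2} = 0
g(14) = mex{1,2} = 0
The P-positions (g = 0) in 0..14 are 0, 1, 2, 3, 11, 12, 13, 14.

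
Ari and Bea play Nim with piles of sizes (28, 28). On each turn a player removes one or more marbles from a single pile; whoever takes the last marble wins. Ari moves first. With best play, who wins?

Bea wins

Write each in binary and XOR column by column:
  11100  (28)
  11100  (28)
  -----
  00000  (0)
The nim-sum is 0, so this is a P-position: the player to move is in a losing position under optimal play; Ari is about to move from it and so loses — Bea wins.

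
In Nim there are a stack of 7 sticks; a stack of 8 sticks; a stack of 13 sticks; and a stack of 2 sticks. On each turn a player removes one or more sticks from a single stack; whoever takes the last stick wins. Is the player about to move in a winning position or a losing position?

In binary:
  0111  (7)
  1000  (8)
  1101  (13)
  0010  (2)
  ----
  0000  (0)
The nim-sum is 0, so this is a P-position: the player to move is in a losing position under optimal play.

Losing position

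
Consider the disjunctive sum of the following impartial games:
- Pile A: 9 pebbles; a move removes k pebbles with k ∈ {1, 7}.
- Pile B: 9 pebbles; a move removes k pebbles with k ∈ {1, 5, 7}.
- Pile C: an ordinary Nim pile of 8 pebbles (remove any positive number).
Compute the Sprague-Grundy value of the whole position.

Grundy values for pile A (subtraction set {1, 7}):
g(0) = mex{} = 0
g(1) = mex{0} = 1
g(2) = mex{1} = 0
g(3) = mex{0} = 1
g(4) = mex{1} = 0
g(5) = mex{0} = 1
g(6) = mex{1} = 0
g(7) = mex{0} = 1
g(8) = mex{1} = 0
g(9) = mex{0} = 1
So g(9) = 1.
Build the Grundy sequence for pile B with g(k) = mex{g(k−s) : s ∈ {1, 5, 7}, s ≤ k}:
k:     0  1  2  3  4  5  6  7  8  9
g(k):  0  1  0  1  0  1  0  1  0  1
So g(9) = 1.
Pile C is a plain Nim pile of size 8, so its Grundy value is 8.
The value of a disjunctive sum is the nim-sum of the parts.
Combined value = 1 XOR 1 XOR 8 = 8.

8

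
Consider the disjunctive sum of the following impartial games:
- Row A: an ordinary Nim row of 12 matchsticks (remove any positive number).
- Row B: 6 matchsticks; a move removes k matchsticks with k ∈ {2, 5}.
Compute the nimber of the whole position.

Row A is a plain Nim row of size 12, so its Grundy value is 12.
For row B, compute g(0), g(1), … with moves {2, 5}:
g(0) = mex{} = 0
g(1) = mex{} = 0
g(2) = mex{0} = 1
g(3) = mex{0} = 1
g(4) = mex{1} = 0
g(5) = mex{0,1} = 2
g(6) = mex{0} = 1
So g(6) = 1.
The value of a disjunctive sum is the nim-sum of the parts.
Combined value = 12 XOR 1 = 13.

13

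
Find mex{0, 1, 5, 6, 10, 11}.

2

The values 0, 1 are all present; 2 is the first non-negative integer missing from the set.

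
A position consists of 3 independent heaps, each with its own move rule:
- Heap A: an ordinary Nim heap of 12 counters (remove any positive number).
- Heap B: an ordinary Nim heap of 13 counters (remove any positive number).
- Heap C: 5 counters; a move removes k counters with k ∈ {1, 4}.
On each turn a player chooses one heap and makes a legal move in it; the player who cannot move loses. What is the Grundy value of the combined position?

1

Heap A is a plain Nim heap of size 12, so its Grundy value is 12.
Heap B is a plain Nim heap of size 13, so its Grundy value is 13.
Grundy values for heap C (subtraction set {1, 4}):
k:     0  1  2  3  4  5
g(k):  0  1  0  1  2  0
So g(5) = 0.
By the Sprague-Grundy theorem, the Grundy value of a sum of independent games is the XOR of the component values.
Combined value = 12 XOR 13 XOR 0 = 1.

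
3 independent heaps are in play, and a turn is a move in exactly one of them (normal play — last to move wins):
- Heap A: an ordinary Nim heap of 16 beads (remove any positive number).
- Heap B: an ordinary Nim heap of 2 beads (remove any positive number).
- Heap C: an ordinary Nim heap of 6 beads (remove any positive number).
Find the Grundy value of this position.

Heap A is a plain Nim heap of size 16, so its Grundy value is 16.
Heap B is a plain Nim heap of size 2, so its Grundy value is 2.
Heap C is a plain Nim heap of size 6, so its Grundy value is 6.
By the Sprague-Grundy theorem, the Grundy value of a sum of independent games is the XOR of the component values.
Combined value = 16 XOR 2 XOR 6 = 20.

20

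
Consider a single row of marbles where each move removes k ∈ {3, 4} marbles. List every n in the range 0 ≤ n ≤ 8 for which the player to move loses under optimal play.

0, 1, 2, 7, 8

Build the Grundy sequence with g(k) = mex{g(k−s) : s ∈ {3, 4}, s ≤ k}:
g(0) = mex{} = 0
g(1) = mex{} = 0
g(2) = mex{} = 0
g(3) = mex{0} = 1
g(4) = mex{0} = 1
g(5) = mex{0} = 1
g(6) = mex{0,1} = 2
g(7) = mex{1} = 0
g(8) = mex{1} = 0
The P-positions (g = 0) in 0..8 are 0, 1, 2, 7, 8.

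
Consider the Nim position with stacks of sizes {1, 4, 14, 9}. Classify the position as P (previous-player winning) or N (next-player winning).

Nim-sum: 1 ^ 4 ^ 14 ^ 9 = 2.
The nim-sum is 2 ≠ 0, so this is an N-position: the player to move can win.

N-position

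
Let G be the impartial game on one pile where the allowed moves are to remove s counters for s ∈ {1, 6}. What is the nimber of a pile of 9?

0

Build the Grundy sequence with g(k) = mex{g(k−s) : s ∈ {1, 6}, s ≤ k}:
k:     0  1  2  3  4  5  6  7  8  9
g(k):  0  1  0  1  0  1  2  0  1  0
So g(9) = 0.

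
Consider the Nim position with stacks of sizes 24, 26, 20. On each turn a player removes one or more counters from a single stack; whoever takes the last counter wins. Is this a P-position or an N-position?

N-position

In binary:
  11000  (24)
  11010  (26)
  10100  (20)
  -----
  10110  (22)
The nim-sum is 22 ≠ 0, so this is an N-position: the player to move can win.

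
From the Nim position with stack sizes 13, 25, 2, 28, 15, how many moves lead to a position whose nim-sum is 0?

3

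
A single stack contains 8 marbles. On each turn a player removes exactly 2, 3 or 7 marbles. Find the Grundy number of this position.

1

Compute g(0), g(1), … for moves {2, 3, 7}:
g(0) = mex{} = 0
g(1) = mex{} = 0
g(2) = mex{0} = 1
g(3) = mex{0} = 1
g(4) = mex{0,1} = 2
g(5) = mex{1} = 0
g(6) = mex{1,2} = 0
g(7) = mex{0,2} = 1
g(8) = mex{0} = 1
So g(8) = 1.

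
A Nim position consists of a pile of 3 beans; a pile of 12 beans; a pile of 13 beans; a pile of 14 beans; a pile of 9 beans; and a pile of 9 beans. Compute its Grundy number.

Nim-sum: 3 XOR 12 XOR 13 XOR 14 XOR 9 XOR 9 = 12.

12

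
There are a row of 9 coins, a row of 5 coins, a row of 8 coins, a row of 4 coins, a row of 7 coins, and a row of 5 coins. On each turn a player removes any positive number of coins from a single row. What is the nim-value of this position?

2

Nim-sum: 9 XOR 5 XOR 8 XOR 4 XOR 7 XOR 5 = 2.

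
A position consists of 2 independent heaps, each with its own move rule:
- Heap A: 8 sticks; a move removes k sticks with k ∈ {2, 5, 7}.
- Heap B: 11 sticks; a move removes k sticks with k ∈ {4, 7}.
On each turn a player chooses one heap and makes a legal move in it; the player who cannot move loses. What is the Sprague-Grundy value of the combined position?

2

Build the Grundy sequence for heap A with g(k) = mex{g(k−s) : s ∈ {2, 5, 7}, s ≤ k}:
g(0) = mex{} = 0
g(1) = mex{} = 0
g(2) = mex{0} = 1
g(3) = mex{0} = 1
g(4) = mex{1} = 0
g(5) = mex{0,1} = 2
g(6) = mex{0} = 1
g(7) = mex{0,1,2} = 3
g(8) = mex{0,1} = 2
So g(8) = 2.
Build the Grundy sequence for heap B with g(k) = mex{g(k−s) : s ∈ {4, 7}, s ≤ k}:
k:     0  1  2  3  4  5  6  7  8  9 10 11
g(k):  0  0  0  0  1  1  1  1  2  2  2  0
So g(11) = 0.
The value of a disjunctive sum is the nim-sum of the parts.
Combined value = 2 XOR 0 = 2.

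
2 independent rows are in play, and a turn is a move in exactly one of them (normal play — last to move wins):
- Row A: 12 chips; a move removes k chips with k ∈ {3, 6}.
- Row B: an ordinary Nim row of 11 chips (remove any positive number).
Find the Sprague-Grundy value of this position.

10

For row A, compute g(0), g(1), … with moves {3, 6}:
k:     0  1  2  3  4  5  6  7  8  9 10 11 12
g(k):  0  0  0  1  1  1  2  2  2  0  0  0  1
So g(12) = 1.
Row B is a plain Nim row of size 11, so its Grundy value is 11.
By the Sprague-Grundy theorem, the Grundy value of a sum of independent games is the XOR of the component values.
Combined value = 1 ⊕ 11 = 10.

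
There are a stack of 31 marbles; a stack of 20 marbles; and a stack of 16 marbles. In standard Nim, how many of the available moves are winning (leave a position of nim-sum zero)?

3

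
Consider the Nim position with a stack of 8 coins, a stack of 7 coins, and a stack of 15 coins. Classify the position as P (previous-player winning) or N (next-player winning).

P-position

Compute the nim-sum pairwise:
8 XOR 7 = 15
15 XOR 15 = 0
The nim-sum is 0, so this is a P-position: the player to move is in a losing position under optimal play.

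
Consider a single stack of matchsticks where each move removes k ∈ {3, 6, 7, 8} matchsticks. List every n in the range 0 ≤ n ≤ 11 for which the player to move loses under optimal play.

0, 1, 2, 11

Grundy values for subtraction set {3, 6, 7, 8}:
g(0) = mex{} = 0
g(1) = mex{} = 0
g(2) = mex{} = 0
g(3) = mex{0} = 1
g(4) = mex{0} = 1
g(5) = mex{0} = 1
g(6) = mex{0,1} = 2
g(7) = mex{0,1} = 2
g(8) = mex{0,1} = 2
g(9) = mex{0,1,2} = 3
g(10) = mex{0,1,2} = 3
g(11) = mex{1,2} = 0
The P-positions (g = 0) in 0..11 are 0, 1, 2, 11.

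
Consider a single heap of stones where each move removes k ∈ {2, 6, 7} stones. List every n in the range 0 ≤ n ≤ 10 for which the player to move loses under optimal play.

0, 1, 4, 5, 9

Build the Grundy sequence with g(k) = mex{g(k−s) : s ∈ {2, 6, 7}, s ≤ k}:
k:     0  1  2  3  4  5  6  7  8  9 10
g(k):  0  0  1  1  0  0  1  1  2  0  3
The P-positions (g = 0) in 0..10 are 0, 1, 4, 5, 9.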